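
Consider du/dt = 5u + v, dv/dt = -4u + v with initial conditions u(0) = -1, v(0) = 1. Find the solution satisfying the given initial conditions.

u(t) = -te^(3t) - e^(3t), v(t) = 2te^(3t) + e^(3t)

Coefficient matrix A = [[5, 1], [-4, 1]].
Characteristic polynomial det(A - λI) = λ^2 - 6λ + 9 = 0.
Single eigenvalue λ = 3 with algebraic multiplicity 2.
Eigenvector v = (1,-2); generalized eigenvector w with (A-λI)w=v is (1,-1).
General solution: e^(3t)[K_1·v + K_2·(t·v + w)].
Applying u(0)=-1, v(0)=1 gives K_1=0, K_2=-1.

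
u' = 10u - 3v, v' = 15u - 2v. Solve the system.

u(t) = -C_1e^(4t)sin(3t) + C_2e^(4t)cos(3t), v(t) = -2C_1e^(4t)sin(3t) + C_1e^(4t)cos(3t) + C_2e^(4t)sin(3t) + 2C_2e^(4t)cos(3t)

Coefficient matrix A = [[10, -3], [15, -2]].
Characteristic polynomial det(A - λI) = λ^2 - 8λ + 25 = 0.
Eigenvalues λ = 4 ± 3i (complex conjugate pair).
For λ=4+3i: an eigenvector is (0,1) - i(-1,-2) = (0 + i, 1 + 2i).
A real fundamental pair from Re and Im of e^((4+3i)t)v: X_1 = e^(4t)(cos(3t)·(0,1) + sin(3t)·(-1,-2)), X_2 = e^(4t)(sin(3t)·(0,1) - cos(3t)·(-1,-2)).
General solution: C_1X_1 + C_2X_2.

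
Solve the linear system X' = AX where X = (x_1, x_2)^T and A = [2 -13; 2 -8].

Coefficient matrix A = [[2, -13], [2, -8]].
Characteristic polynomial det(A - λI) = λ^2 + 6λ + 10 = 0.
Eigenvalues λ = -3 ± i (complex conjugate pair).
For λ=-3+i: an eigenvector is (-3,-1) - i(-2,-1) = (-3 + 2i, -1 + i).
A real fundamental pair from Re and Im of e^((-3+i)t)v: X_1 = e^(-3t)(cos(t)·(-3,-1) + sin(t)·(-2,-1)), X_2 = e^(-3t)(sin(t)·(-3,-1) - cos(t)·(-2,-1)).
General solution: C_1X_1 + C_2X_2.

x_1(t) = -2C_1e^(-3t)sin(t) - 3C_1e^(-3t)cos(t) - 3C_2e^(-3t)sin(t) + 2C_2e^(-3t)cos(t), x_2(t) = -C_1e^(-3t)sin(t) - C_1e^(-3t)cos(t) - C_2e^(-3t)sin(t) + C_2e^(-3t)cos(t)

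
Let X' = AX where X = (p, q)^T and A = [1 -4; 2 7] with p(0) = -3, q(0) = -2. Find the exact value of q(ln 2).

-184

A = [[1,-4],[2,7]]; eigenvalues λ = 3, 5.
Eigenvectors: (2,-1) for λ=3, (-1,1) for λ=5.
From the initial condition, c_1 = -5, c_2 = -7.
q(ln 2) = (-5)(2^3)(-1) + (-7)(2^5)(1) = -184.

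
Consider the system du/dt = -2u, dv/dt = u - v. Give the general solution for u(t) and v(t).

u(t) = -C_1e^(-2t), v(t) = C_1e^(-2t) + C_2e^(-t)

Coefficient matrix A = [[-2, 0], [1, -1]].
Characteristic polynomial det(A - λI) = λ^2 + 3λ + 2 = 0.
Eigenvalues λ = -2, -1.
For λ=-2: (A-λI) row 2 is [1, 1], so an eigenvector is (-1, 1).
For λ=-1: (A-λI) row 1 is [-1, 0], so an eigenvector is (0, 1).
General solution: C_1e^(-2t)(-1,1) + C_2e^(-t)(0,1).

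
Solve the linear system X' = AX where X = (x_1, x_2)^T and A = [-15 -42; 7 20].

Coefficient matrix A = [[-15, -42], [7, 20]].
Characteristic polynomial det(A - λI) = λ^2 - 5λ - 6 = 0.
Eigenvalues λ = 6, -1.
For λ=6: (A-λI) row 1 is [-21, -42], so an eigenvector is (2, -1).
For λ=-1: (A-λI) row 1 is [-14, -42], so an eigenvector is (3, -1).
General solution: c_1e^(6t)(2,-1) + c_2e^(-t)(3,-1).

x_1(t) = 2c_1e^(6t) + 3c_2e^(-t), x_2(t) = -c_1e^(6t) - c_2e^(-t)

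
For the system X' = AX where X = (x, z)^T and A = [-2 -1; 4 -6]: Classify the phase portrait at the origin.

stable improper node

A = [[-2,-1],[4,-6]]; det(A-λI) = λ^2 + 8λ + 16.
repeated λ = -4 with a single eigenvector.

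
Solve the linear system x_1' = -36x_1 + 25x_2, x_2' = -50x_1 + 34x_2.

x_1(t) = -c_1e^(-t)sin(5t) - 2c_1e^(-t)cos(5t) - 2c_2e^(-t)sin(5t) + c_2e^(-t)cos(5t), x_2(t) = -c_1e^(-t)sin(5t) - 3c_1e^(-t)cos(5t) - 3c_2e^(-t)sin(5t) + c_2e^(-t)cos(5t)

Coefficient matrix A = [[-36, 25], [-50, 34]].
Characteristic polynomial det(A - λI) = λ^2 + 2λ + 26 = 0.
Eigenvalues λ = -1 ± 5i (complex conjugate pair).
For λ=-1+5i: an eigenvector is (-2,-3) - i(-1,-1) = (-2 + i, -3 + i).
A real fundamental pair from Re and Im of e^((-1+5i)t)v: X_1 = e^(-t)(cos(5t)·(-2,-3) + sin(5t)·(-1,-1)), X_2 = e^(-t)(sin(5t)·(-2,-3) - cos(5t)·(-1,-1)).
General solution: c_1X_1 + c_2X_2.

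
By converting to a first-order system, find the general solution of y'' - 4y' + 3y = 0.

y(t) = K_1e^(3t) + K_2e^(t)

Let x_1 = y, x_2 = y'. Then x_1' = x_2 and x_2' = -3x_1 + 4x_2.
A = [[0,1],[-3,4]]; det(A-λI) = λ^2 - 4λ + 3.
Eigenvalues λ = 3, 1 with eigenvectors (1,3), (1,1).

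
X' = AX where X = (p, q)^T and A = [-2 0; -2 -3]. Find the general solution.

Coefficient matrix A = [[-2, 0], [-2, -3]].
Characteristic polynomial det(A - λI) = λ^2 + 5λ + 6 = 0.
Eigenvalues λ = -3, -2.
For λ=-3: (A-λI) row 1 is [1, 0], so an eigenvector is (0, 1).
For λ=-2: (A-λI) row 2 is [-2, -1], so an eigenvector is (-1, 2).
General solution: c_1e^(-3t)(0,1) + c_2e^(-2t)(-1,2).

p(t) = -c_2e^(-2t), q(t) = c_1e^(-3t) + 2c_2e^(-2t)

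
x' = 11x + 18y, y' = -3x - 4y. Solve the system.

Coefficient matrix A = [[11, 18], [-3, -4]].
Characteristic polynomial det(A - λI) = λ^2 - 7λ + 10 = 0.
Eigenvalues λ = 5, 2.
For λ=5: (A-λI) row 1 is [6, 18], so an eigenvector is (-3, 1).
For λ=2: (A-λI) row 1 is [9, 18], so an eigenvector is (-2, 1).
General solution: C_1e^(5t)(-3,1) + C_2e^(2t)(-2,1).

x(t) = -3C_1e^(5t) - 2C_2e^(2t), y(t) = C_1e^(5t) + C_2e^(2t)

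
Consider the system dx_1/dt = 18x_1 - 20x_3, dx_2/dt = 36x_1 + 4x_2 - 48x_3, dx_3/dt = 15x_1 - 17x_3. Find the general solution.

Coefficient matrix A = [[18, 0, -20], [36, 4, -48], [15, 0, -17]].
det(A - λI) = 0 gives eigenvalues λ = -2, 3, 4.
For λ=-2: eigenvector (1,2,1).
For λ=3: eigenvector (-4,0,-3).
For λ=4: eigenvector (0,1,0).
General solution: C_1e^(-2t)(1,2,1) + C_2e^(3t)(-4,0,-3) + C_3e^(4t)(0,1,0).

x_1(t) = C_1e^(-2t) - 4C_2e^(3t), x_2(t) = 2C_1e^(-2t) + C_3e^(4t), x_3(t) = C_1e^(-2t) - 3C_2e^(3t)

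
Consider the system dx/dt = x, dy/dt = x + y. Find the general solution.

Coefficient matrix A = [[1, 0], [1, 1]].
Characteristic polynomial det(A - λI) = λ^2 - 2λ + 1 = 0.
Single eigenvalue λ = 1 with algebraic multiplicity 2.
Eigenvector v = (0,-1); generalized eigenvector w with (A-λI)w=v is (-1,-2).
General solution: e^(t)[C_1·v + C_2·(t·v + w)].

x(t) = -C_2e^(t), y(t) = -C_1e^(t) - C_2te^(t) - 2C_2e^(t)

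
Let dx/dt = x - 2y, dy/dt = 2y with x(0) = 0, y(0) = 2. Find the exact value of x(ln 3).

A = [[1,-2],[0,2]]; eigenvalues λ = 2, 1.
Eigenvectors: (-2,1) for λ=2, (1,0) for λ=1.
From the initial condition, c_1 = 2, c_2 = 4.
x(ln 3) = (2)(3^2)(-2) + (4)(3^1)(1) = -24.

-24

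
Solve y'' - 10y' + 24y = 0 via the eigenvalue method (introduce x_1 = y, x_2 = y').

y(t) = c_1e^(4t) + c_2e^(6t)

Let x_1 = y, x_2 = y'. Then x_1' = x_2 and x_2' = -24x_1 + 10x_2.
A = [[0,1],[-24,10]]; det(A-λI) = λ^2 - 10λ + 24.
Eigenvalues λ = 4, 6 with eigenvectors (1,4), (1,6).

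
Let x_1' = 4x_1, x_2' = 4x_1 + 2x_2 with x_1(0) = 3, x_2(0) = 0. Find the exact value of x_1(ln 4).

A = [[4,0],[4,2]]; eigenvalues λ = 2, 4.
Eigenvectors: (0,1) for λ=2, (-1,-2) for λ=4.
From the initial condition, c_1 = -6, c_2 = -3.
x_1(ln 4) = (-6)(4^2)(0) + (-3)(4^4)(-1) = 768.

768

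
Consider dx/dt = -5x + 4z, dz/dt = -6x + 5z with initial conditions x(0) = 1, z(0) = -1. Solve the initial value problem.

Coefficient matrix A = [[-5, 4], [-6, 5]].
Characteristic polynomial det(A - λI) = λ^2 - 1 = 0.
Eigenvalues λ = 1, -1.
For λ=1: (A-λI) row 1 is [-6, 4], so an eigenvector is (2, 3).
For λ=-1: (A-λI) row 1 is [-4, 4], so an eigenvector is (1, 1).
General solution: C_1e^(t)(2,3) + C_2e^(-t)(1,1).
Applying x(0)=1, z(0)=-1 gives C_1=-2, C_2=5.

x(t) = -4e^(t) + 5e^(-t), z(t) = -6e^(t) + 5e^(-t)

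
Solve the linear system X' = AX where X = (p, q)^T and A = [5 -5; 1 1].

Coefficient matrix A = [[5, -5], [1, 1]].
Characteristic polynomial det(A - λI) = λ^2 - 6λ + 10 = 0.
Eigenvalues λ = 3 ± i (complex conjugate pair).
For λ=3+i: an eigenvector is (1,0) - i(2,1) = (1 - 2i, 0 - i).
A real fundamental pair from Re and Im of e^((3+i)t)v: X_1 = e^(3t)(cos(t)·(1,0) + sin(t)·(2,1)), X_2 = e^(3t)(sin(t)·(1,0) - cos(t)·(2,1)).
General solution: C_1X_1 + C_2X_2.

p(t) = 2C_1e^(3t)sin(t) + C_1e^(3t)cos(t) + C_2e^(3t)sin(t) - 2C_2e^(3t)cos(t), q(t) = C_1e^(3t)sin(t) - C_2e^(3t)cos(t)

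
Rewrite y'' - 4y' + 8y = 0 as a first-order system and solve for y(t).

Let x_1 = y, x_2 = y'. Then x_1' = x_2 and x_2' = -8x_1 + 4x_2.
A = [[0,1],[-8,4]]; det(A-λI) = λ^2 - 4λ + 8.
Eigenvalues λ = 2 ± 2i.

y(t) = C_1e^(2t)cos(2t) + C_2e^(2t)sin(2t)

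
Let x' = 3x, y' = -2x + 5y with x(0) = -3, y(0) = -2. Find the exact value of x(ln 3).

A = [[3,0],[-2,5]]; eigenvalues λ = 3, 5.
Eigenvectors: (1,1) for λ=3, (0,-1) for λ=5.
From the initial condition, c_1 = -3, c_2 = -1.
x(ln 3) = (-3)(3^3)(1) + (-1)(3^5)(0) = -81.

-81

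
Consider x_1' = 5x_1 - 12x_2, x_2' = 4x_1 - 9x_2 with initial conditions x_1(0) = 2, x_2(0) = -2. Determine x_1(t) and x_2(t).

Coefficient matrix A = [[5, -12], [4, -9]].
Characteristic polynomial det(A - λI) = λ^2 + 4λ + 3 = 0.
Eigenvalues λ = -1, -3.
For λ=-1: (A-λI) row 1 is [6, -12], so an eigenvector is (2, 1).
For λ=-3: (A-λI) row 1 is [8, -12], so an eigenvector is (-3, -2).
General solution: C_1e^(-t)(2,1) + C_2e^(-3t)(-3,-2).
Applying x_1(0)=2, x_2(0)=-2 gives C_1=10, C_2=6.

x_1(t) = 20e^(-t) - 18e^(-3t), x_2(t) = 10e^(-t) - 12e^(-3t)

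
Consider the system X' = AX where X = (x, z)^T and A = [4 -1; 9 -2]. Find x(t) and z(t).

Coefficient matrix A = [[4, -1], [9, -2]].
Characteristic polynomial det(A - λI) = λ^2 - 2λ + 1 = 0.
Single eigenvalue λ = 1 with algebraic multiplicity 2.
Eigenvector v = (-1,-3); generalized eigenvector w with (A-λI)w=v is (-1,-2).
General solution: e^(t)[C_1·v + C_2·(t·v + w)].

x(t) = -C_1e^(t) - C_2te^(t) - C_2e^(t), z(t) = -3C_1e^(t) - 3C_2te^(t) - 2C_2e^(t)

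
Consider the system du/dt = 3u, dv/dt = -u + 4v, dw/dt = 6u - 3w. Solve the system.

Coefficient matrix A = [[3, 0, 0], [-1, 4, 0], [6, 0, -3]].
det(A - λI) = 0 gives eigenvalues λ = 3, 4, -3.
For λ=3: eigenvector (1,1,1).
For λ=4: eigenvector (0,1,0).
For λ=-3: eigenvector (0,0,1).
General solution: c_1e^(3t)(1,1,1) + c_2e^(4t)(0,1,0) + c_3e^(-3t)(0,0,1).

u(t) = c_1e^(3t), v(t) = c_1e^(3t) + c_2e^(4t), w(t) = c_1e^(3t) + c_3e^(-3t)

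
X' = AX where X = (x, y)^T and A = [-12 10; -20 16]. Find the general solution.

x(t) = K_1e^(2t)sin(2t) + 2K_1e^(2t)cos(2t) + 2K_2e^(2t)sin(2t) - K_2e^(2t)cos(2t), y(t) = K_1e^(2t)sin(2t) + 3K_1e^(2t)cos(2t) + 3K_2e^(2t)sin(2t) - K_2e^(2t)cos(2t)

Coefficient matrix A = [[-12, 10], [-20, 16]].
Characteristic polynomial det(A - λI) = λ^2 - 4λ + 8 = 0.
Eigenvalues λ = 2 ± 2i (complex conjugate pair).
For λ=2+2i: an eigenvector is (2,3) - i(1,1) = (2 - i, 3 - i).
A real fundamental pair from Re and Im of e^((2+2i)t)v: X_1 = e^(2t)(cos(2t)·(2,3) + sin(2t)·(1,1)), X_2 = e^(2t)(sin(2t)·(2,3) - cos(2t)·(1,1)).
General solution: K_1X_1 + K_2X_2.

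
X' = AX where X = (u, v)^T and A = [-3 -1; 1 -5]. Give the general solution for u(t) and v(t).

u(t) = -K_1e^(-4t) - K_2te^(-4t), v(t) = -K_1e^(-4t) - K_2te^(-4t) + K_2e^(-4t)

Coefficient matrix A = [[-3, -1], [1, -5]].
Characteristic polynomial det(A - λI) = λ^2 + 8λ + 16 = 0.
Single eigenvalue λ = -4 with algebraic multiplicity 2.
Eigenvector v = (-1,-1); generalized eigenvector w with (A-λI)w=v is (0,1).
General solution: e^(-4t)[K_1·v + K_2·(t·v + w)].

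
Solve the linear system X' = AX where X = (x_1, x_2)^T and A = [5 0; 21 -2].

Coefficient matrix A = [[5, 0], [21, -2]].
Characteristic polynomial det(A - λI) = λ^2 - 3λ - 10 = 0.
Eigenvalues λ = 5, -2.
For λ=5: (A-λI) row 2 is [21, -7], so an eigenvector is (1, 3).
For λ=-2: (A-λI) row 1 is [7, 0], so an eigenvector is (0, -1).
General solution: c_1e^(5t)(1,3) + c_2e^(-2t)(0,-1).

x_1(t) = c_1e^(5t), x_2(t) = 3c_1e^(5t) - c_2e^(-2t)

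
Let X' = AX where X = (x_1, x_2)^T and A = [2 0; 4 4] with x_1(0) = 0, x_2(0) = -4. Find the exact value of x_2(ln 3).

A = [[2,0],[4,4]]; eigenvalues λ = 2, 4.
Eigenvectors: (1,-2) for λ=2, (0,-1) for λ=4.
From the initial condition, c_1 = 0, c_2 = 4.
x_2(ln 3) = (0)(3^2)(-2) + (4)(3^4)(-1) = -324.

-324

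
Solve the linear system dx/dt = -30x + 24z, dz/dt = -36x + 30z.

Coefficient matrix A = [[-30, 24], [-36, 30]].
Characteristic polynomial det(A - λI) = λ^2 - 36 = 0.
Eigenvalues λ = -6, 6.
For λ=-6: (A-λI) row 1 is [-24, 24], so an eigenvector is (-1, -1).
For λ=6: (A-λI) row 1 is [-36, 24], so an eigenvector is (2, 3).
General solution: c_1e^(-6t)(-1,-1) + c_2e^(6t)(2,3).

x(t) = -c_1e^(-6t) + 2c_2e^(6t), z(t) = -c_1e^(-6t) + 3c_2e^(6t)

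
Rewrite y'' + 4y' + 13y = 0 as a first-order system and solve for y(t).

y(t) = C_1e^(-2t)cos(3t) + C_2e^(-2t)sin(3t)

Let x_1 = y, x_2 = y'. Then x_1' = x_2 and x_2' = -13x_1 - 4x_2.
A = [[0,1],[-13,-4]]; det(A-λI) = λ^2 + 4λ + 13.
Eigenvalues λ = -2 ± 3i.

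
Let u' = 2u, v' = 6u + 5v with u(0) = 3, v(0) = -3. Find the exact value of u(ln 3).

27

A = [[2,0],[6,5]]; eigenvalues λ = 5, 2.
Eigenvectors: (0,1) for λ=5, (-1,2) for λ=2.
From the initial condition, c_1 = 3, c_2 = -3.
u(ln 3) = (3)(3^5)(0) + (-3)(3^2)(-1) = 27.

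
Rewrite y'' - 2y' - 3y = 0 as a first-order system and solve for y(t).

Let x_1 = y, x_2 = y'. Then x_1' = x_2 and x_2' = 3x_1 + 2x_2.
A = [[0,1],[3,2]]; det(A-λI) = λ^2 - 2λ - 3.
Eigenvalues λ = -1, 3 with eigenvectors (1,-1), (1,3).

y(t) = c_1e^(-t) + c_2e^(3t)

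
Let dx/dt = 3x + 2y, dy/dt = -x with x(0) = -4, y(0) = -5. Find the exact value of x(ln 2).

A = [[3,2],[-1,0]]; eigenvalues λ = 2, 1.
Eigenvectors: (-2,1) for λ=2, (1,-1) for λ=1.
From the initial condition, c_1 = 9, c_2 = 14.
x(ln 2) = (9)(2^2)(-2) + (14)(2^1)(1) = -44.

-44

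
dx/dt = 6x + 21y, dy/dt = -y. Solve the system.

x(t) = C_1e^(6t) + 3C_2e^(-t), y(t) = -C_2e^(-t)

Coefficient matrix A = [[6, 21], [0, -1]].
Characteristic polynomial det(A - λI) = λ^2 - 5λ - 6 = 0.
Eigenvalues λ = 6, -1.
For λ=6: (A-λI) row 1 is [0, 21], so an eigenvector is (1, 0).
For λ=-1: (A-λI) row 1 is [7, 21], so an eigenvector is (3, -1).
General solution: C_1e^(6t)(1,0) + C_2e^(-t)(3,-1).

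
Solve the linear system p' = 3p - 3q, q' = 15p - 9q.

p(t) = -c_1e^(-3t)cos(3t) - c_2e^(-3t)sin(3t), q(t) = -c_1e^(-3t)sin(3t) - 2c_1e^(-3t)cos(3t) - 2c_2e^(-3t)sin(3t) + c_2e^(-3t)cos(3t)

Coefficient matrix A = [[3, -3], [15, -9]].
Characteristic polynomial det(A - λI) = λ^2 + 6λ + 18 = 0.
Eigenvalues λ = -3 ± 3i (complex conjugate pair).
For λ=-3+3i: an eigenvector is (-1,-2) - i(0,-1) = (-1, -2 + i).
A real fundamental pair from Re and Im of e^((-3+3i)t)v: X_1 = e^(-3t)(cos(3t)·(-1,-2) + sin(3t)·(0,-1)), X_2 = e^(-3t)(sin(3t)·(-1,-2) - cos(3t)·(0,-1)).
General solution: c_1X_1 + c_2X_2.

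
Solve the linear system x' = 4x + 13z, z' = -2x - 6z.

x(t) = -2c_1e^(-t)sin(t) - 3c_1e^(-t)cos(t) - 3c_2e^(-t)sin(t) + 2c_2e^(-t)cos(t), z(t) = c_1e^(-t)sin(t) + c_1e^(-t)cos(t) + c_2e^(-t)sin(t) - c_2e^(-t)cos(t)

Coefficient matrix A = [[4, 13], [-2, -6]].
Characteristic polynomial det(A - λI) = λ^2 + 2λ + 2 = 0.
Eigenvalues λ = -1 ± i (complex conjugate pair).
For λ=-1+i: an eigenvector is (-3,1) - i(-2,1) = (-3 + 2i, 1 - i).
A real fundamental pair from Re and Im of e^((-1+i)t)v: X_1 = e^(-t)(cos(t)·(-3,1) + sin(t)·(-2,1)), X_2 = e^(-t)(sin(t)·(-3,1) - cos(t)·(-2,1)).
General solution: c_1X_1 + c_2X_2.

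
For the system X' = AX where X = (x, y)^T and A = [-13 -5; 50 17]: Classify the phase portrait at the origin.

unstable spiral

A = [[-13,-5],[50,17]]; det(A-λI) = λ^2 - 4λ + 29.
λ = 2 ± 5i: positive real part.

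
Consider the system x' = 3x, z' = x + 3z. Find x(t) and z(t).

x(t) = -c_2e^(3t), z(t) = -c_1e^(3t) - c_2te^(3t) - 2c_2e^(3t)

Coefficient matrix A = [[3, 0], [1, 3]].
Characteristic polynomial det(A - λI) = λ^2 - 6λ + 9 = 0.
Single eigenvalue λ = 3 with algebraic multiplicity 2.
Eigenvector v = (0,-1); generalized eigenvector w with (A-λI)w=v is (-1,-2).
General solution: e^(3t)[c_1·v + c_2·(t·v + w)].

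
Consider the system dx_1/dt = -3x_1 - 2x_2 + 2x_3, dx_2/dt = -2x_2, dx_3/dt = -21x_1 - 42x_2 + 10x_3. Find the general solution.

x_1(t) = K_1e^(3t) - 2K_2e^(-2t) + 2K_3e^(4t), x_2(t) = K_2e^(-2t), x_3(t) = 3K_1e^(3t) + 7K_3e^(4t)

Coefficient matrix A = [[-3, -2, 2], [0, -2, 0], [-21, -42, 10]].
det(A - λI) = 0 gives eigenvalues λ = 3, -2, 4.
For λ=3: eigenvector (1,0,3).
For λ=-2: eigenvector (-2,1,0).
For λ=4: eigenvector (2,0,7).
General solution: K_1e^(3t)(1,0,3) + K_2e^(-2t)(-2,1,0) + K_3e^(4t)(2,0,7).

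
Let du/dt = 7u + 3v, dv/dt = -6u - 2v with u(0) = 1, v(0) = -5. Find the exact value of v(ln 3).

219

A = [[7,3],[-6,-2]]; eigenvalues λ = 4, 1.
Eigenvectors: (1,-1) for λ=4, (1,-2) for λ=1.
From the initial condition, c_1 = -3, c_2 = 4.
v(ln 3) = (-3)(3^4)(-1) + (4)(3^1)(-2) = 219.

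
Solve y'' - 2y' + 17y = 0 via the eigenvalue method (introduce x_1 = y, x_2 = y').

y(t) = K_1e^(t)cos(4t) + K_2e^(t)sin(4t)

Let x_1 = y, x_2 = y'. Then x_1' = x_2 and x_2' = -17x_1 + 2x_2.
A = [[0,1],[-17,2]]; det(A-λI) = λ^2 - 2λ + 17.
Eigenvalues λ = 1 ± 4i.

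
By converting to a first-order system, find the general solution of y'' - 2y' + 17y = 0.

Let x_1 = y, x_2 = y'. Then x_1' = x_2 and x_2' = -17x_1 + 2x_2.
A = [[0,1],[-17,2]]; det(A-λI) = λ^2 - 2λ + 17.
Eigenvalues λ = 1 ± 4i.

y(t) = c_1e^(t)cos(4t) + c_2e^(t)sin(4t)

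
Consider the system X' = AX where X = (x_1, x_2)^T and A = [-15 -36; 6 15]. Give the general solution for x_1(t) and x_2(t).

x_1(t) = 2c_1e^(3t) + 3c_2e^(-3t), x_2(t) = -c_1e^(3t) - c_2e^(-3t)

Coefficient matrix A = [[-15, -36], [6, 15]].
Characteristic polynomial det(A - λI) = λ^2 - 9 = 0.
Eigenvalues λ = 3, -3.
For λ=3: (A-λI) row 1 is [-18, -36], so an eigenvector is (2, -1).
For λ=-3: (A-λI) row 1 is [-12, -36], so an eigenvector is (3, -1).
General solution: c_1e^(3t)(2,-1) + c_2e^(-3t)(3,-1).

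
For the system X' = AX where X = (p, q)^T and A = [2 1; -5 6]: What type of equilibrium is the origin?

A = [[2,1],[-5,6]]; det(A-λI) = λ^2 - 8λ + 17.
λ = 4 ± i: positive real part.

unstable spiral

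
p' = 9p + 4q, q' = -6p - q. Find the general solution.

p(t) = c_1e^(5t) + 2c_2e^(3t), q(t) = -c_1e^(5t) - 3c_2e^(3t)

Coefficient matrix A = [[9, 4], [-6, -1]].
Characteristic polynomial det(A - λI) = λ^2 - 8λ + 15 = 0.
Eigenvalues λ = 5, 3.
For λ=5: (A-λI) row 1 is [4, 4], so an eigenvector is (1, -1).
For λ=3: (A-λI) row 1 is [6, 4], so an eigenvector is (2, -3).
General solution: c_1e^(5t)(1,-1) + c_2e^(3t)(2,-3).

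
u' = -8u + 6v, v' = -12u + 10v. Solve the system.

u(t) = K_1e^(-2t) + K_2e^(4t), v(t) = K_1e^(-2t) + 2K_2e^(4t)

Coefficient matrix A = [[-8, 6], [-12, 10]].
Characteristic polynomial det(A - λI) = λ^2 - 2λ - 8 = 0.
Eigenvalues λ = -2, 4.
For λ=-2: (A-λI) row 1 is [-6, 6], so an eigenvector is (1, 1).
For λ=4: (A-λI) row 1 is [-12, 6], so an eigenvector is (1, 2).
General solution: K_1e^(-2t)(1,1) + K_2e^(4t)(1,2).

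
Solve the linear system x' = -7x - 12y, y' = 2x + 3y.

Coefficient matrix A = [[-7, -12], [2, 3]].
Characteristic polynomial det(A - λI) = λ^2 + 4λ + 3 = 0.
Eigenvalues λ = -1, -3.
For λ=-1: (A-λI) row 1 is [-6, -12], so an eigenvector is (-2, 1).
For λ=-3: (A-λI) row 1 is [-4, -12], so an eigenvector is (3, -1).
General solution: c_1e^(-t)(-2,1) + c_2e^(-3t)(3,-1).

x(t) = -2c_1e^(-t) + 3c_2e^(-3t), y(t) = c_1e^(-t) - c_2e^(-3t)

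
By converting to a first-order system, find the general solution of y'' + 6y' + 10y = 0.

Let x_1 = y, x_2 = y'. Then x_1' = x_2 and x_2' = -10x_1 - 6x_2.
A = [[0,1],[-10,-6]]; det(A-λI) = λ^2 + 6λ + 10.
Eigenvalues λ = -3 ± i.

y(t) = K_1e^(-3t)cos(t) + K_2e^(-3t)sin(t)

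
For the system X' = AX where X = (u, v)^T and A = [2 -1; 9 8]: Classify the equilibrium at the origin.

A = [[2,-1],[9,8]]; det(A-λI) = λ^2 - 10λ + 25.
repeated λ = 5 with a single eigenvector.

unstable improper node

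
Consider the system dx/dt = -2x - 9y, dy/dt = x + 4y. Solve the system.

Coefficient matrix A = [[-2, -9], [1, 4]].
Characteristic polynomial det(A - λI) = λ^2 - 2λ + 1 = 0.
Single eigenvalue λ = 1 with algebraic multiplicity 2.
Eigenvector v = (-3,1); generalized eigenvector w with (A-λI)w=v is (-2,1).
General solution: e^(t)[K_1·v + K_2·(t·v + w)].

x(t) = -3K_1e^(t) - 3K_2te^(t) - 2K_2e^(t), y(t) = K_1e^(t) + K_2te^(t) + K_2e^(t)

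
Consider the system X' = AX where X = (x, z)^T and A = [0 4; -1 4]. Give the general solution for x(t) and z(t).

Coefficient matrix A = [[0, 4], [-1, 4]].
Characteristic polynomial det(A - λI) = λ^2 - 4λ + 4 = 0.
Single eigenvalue λ = 2 with algebraic multiplicity 2.
Eigenvector v = (-2,-1); generalized eigenvector w with (A-λI)w=v is (-1,-1).
General solution: e^(2t)[K_1·v + K_2·(t·v + w)].

x(t) = -2K_1e^(2t) - 2K_2te^(2t) - K_2e^(2t), z(t) = -K_1e^(2t) - K_2te^(2t) - K_2e^(2t)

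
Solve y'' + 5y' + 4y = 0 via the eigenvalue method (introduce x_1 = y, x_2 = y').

y(t) = c_1e^(-4t) + c_2e^(-t)

Let x_1 = y, x_2 = y'. Then x_1' = x_2 and x_2' = -4x_1 - 5x_2.
A = [[0,1],[-4,-5]]; det(A-λI) = λ^2 + 5λ + 4.
Eigenvalues λ = -4, -1 with eigenvectors (1,-4), (1,-1).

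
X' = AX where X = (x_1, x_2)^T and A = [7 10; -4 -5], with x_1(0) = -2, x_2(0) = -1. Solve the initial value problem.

x_1(t) = -11e^(t)sin(2t) - 2e^(t)cos(2t), x_2(t) = 7e^(t)sin(2t) - e^(t)cos(2t)

Coefficient matrix A = [[7, 10], [-4, -5]].
Characteristic polynomial det(A - λI) = λ^2 - 2λ + 5 = 0.
Eigenvalues λ = 1 ± 2i (complex conjugate pair).
For λ=1+2i: an eigenvector is (-2,1) - i(-1,1) = (-2 + i, 1 - i).
A real fundamental pair from Re and Im of e^((1+2i)t)v: X_1 = e^(t)(cos(2t)·(-2,1) + sin(2t)·(-1,1)), X_2 = e^(t)(sin(2t)·(-2,1) - cos(2t)·(-1,1)).
General solution: C_1X_1 + C_2X_2.
Applying x_1(0)=-2, x_2(0)=-1 gives C_1=3, C_2=4.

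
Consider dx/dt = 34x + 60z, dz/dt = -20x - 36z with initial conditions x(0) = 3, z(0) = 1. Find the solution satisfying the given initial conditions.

Coefficient matrix A = [[34, 60], [-20, -36]].
Characteristic polynomial det(A - λI) = λ^2 + 2λ - 24 = 0.
Eigenvalues λ = -6, 4.
For λ=-6: (A-λI) row 1 is [40, 60], so an eigenvector is (-3, 2).
For λ=4: (A-λI) row 1 is [30, 60], so an eigenvector is (2, -1).
General solution: K_1e^(-6t)(-3,2) + K_2e^(4t)(2,-1).
Applying x(0)=3, z(0)=1 gives K_1=5, K_2=9.

x(t) = 18e^(4t) - 15e^(-6t), z(t) = -9e^(4t) + 10e^(-6t)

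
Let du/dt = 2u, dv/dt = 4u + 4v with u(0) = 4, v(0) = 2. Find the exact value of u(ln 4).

64

A = [[2,0],[4,4]]; eigenvalues λ = 2, 4.
Eigenvectors: (1,-2) for λ=2, (0,-1) for λ=4.
From the initial condition, c_1 = 4, c_2 = -10.
u(ln 4) = (4)(4^2)(1) + (-10)(4^4)(0) = 64.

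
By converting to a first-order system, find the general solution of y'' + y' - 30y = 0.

y(t) = c_1e^(-6t) + c_2e^(5t)

Let x_1 = y, x_2 = y'. Then x_1' = x_2 and x_2' = 30x_1 - x_2.
A = [[0,1],[30,-1]]; det(A-λI) = λ^2 + λ - 30.
Eigenvalues λ = -6, 5 with eigenvectors (1,-6), (1,5).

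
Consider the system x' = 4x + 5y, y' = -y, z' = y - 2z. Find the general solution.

x(t) = K_1e^(4t) - K_2e^(-t), y(t) = K_2e^(-t), z(t) = K_2e^(-t) + K_3e^(-2t)

Coefficient matrix A = [[4, 5, 0], [0, -1, 0], [0, 1, -2]].
det(A - λI) = 0 gives eigenvalues λ = 4, -1, -2.
For λ=4: eigenvector (1,0,0).
For λ=-1: eigenvector (-1,1,1).
For λ=-2: eigenvector (0,0,1).
General solution: K_1e^(4t)(1,0,0) + K_2e^(-t)(-1,1,1) + K_3e^(-2t)(0,0,1).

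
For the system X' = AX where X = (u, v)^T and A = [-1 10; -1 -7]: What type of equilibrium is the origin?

A = [[-1,10],[-1,-7]]; det(A-λI) = λ^2 + 8λ + 17.
λ = -4 ± i: negative real part.

stable spiral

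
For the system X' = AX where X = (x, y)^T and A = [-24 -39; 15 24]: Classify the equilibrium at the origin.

center

A = [[-24,-39],[15,24]]; det(A-λI) = λ^2 + 9.
λ = 0 ± 3i: zero real part.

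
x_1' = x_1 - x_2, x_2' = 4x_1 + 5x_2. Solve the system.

x_1(t) = K_1e^(3t) + K_2te^(3t) - K_2e^(3t), x_2(t) = -2K_1e^(3t) - 2K_2te^(3t) + K_2e^(3t)

Coefficient matrix A = [[1, -1], [4, 5]].
Characteristic polynomial det(A - λI) = λ^2 - 6λ + 9 = 0.
Single eigenvalue λ = 3 with algebraic multiplicity 2.
Eigenvector v = (1,-2); generalized eigenvector w with (A-λI)w=v is (-1,1).
General solution: e^(3t)[K_1·v + K_2·(t·v + w)].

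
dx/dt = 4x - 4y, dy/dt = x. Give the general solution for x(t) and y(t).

x(t) = -2C_1e^(2t) - 2C_2te^(2t) + 3C_2e^(2t), y(t) = -C_1e^(2t) - C_2te^(2t) + 2C_2e^(2t)

Coefficient matrix A = [[4, -4], [1, 0]].
Characteristic polynomial det(A - λI) = λ^2 - 4λ + 4 = 0.
Single eigenvalue λ = 2 with algebraic multiplicity 2.
Eigenvector v = (-2,-1); generalized eigenvector w with (A-λI)w=v is (3,2).
General solution: e^(2t)[C_1·v + C_2·(t·v + w)].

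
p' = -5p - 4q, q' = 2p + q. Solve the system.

p(t) = C_1e^(-t) - 2C_2e^(-3t), q(t) = -C_1e^(-t) + C_2e^(-3t)

Coefficient matrix A = [[-5, -4], [2, 1]].
Characteristic polynomial det(A - λI) = λ^2 + 4λ + 3 = 0.
Eigenvalues λ = -1, -3.
For λ=-1: (A-λI) row 1 is [-4, -4], so an eigenvector is (1, -1).
For λ=-3: (A-λI) row 1 is [-2, -4], so an eigenvector is (-2, 1).
General solution: C_1e^(-t)(1,-1) + C_2e^(-3t)(-2,1).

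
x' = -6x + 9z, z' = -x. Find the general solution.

x(t) = 3c_1e^(-3t) + 3c_2te^(-3t) - c_2e^(-3t), z(t) = c_1e^(-3t) + c_2te^(-3t)

Coefficient matrix A = [[-6, 9], [-1, 0]].
Characteristic polynomial det(A - λI) = λ^2 + 6λ + 9 = 0.
Single eigenvalue λ = -3 with algebraic multiplicity 2.
Eigenvector v = (3,1); generalized eigenvector w with (A-λI)w=v is (-1,0).
General solution: e^(-3t)[c_1·v + c_2·(t·v + w)].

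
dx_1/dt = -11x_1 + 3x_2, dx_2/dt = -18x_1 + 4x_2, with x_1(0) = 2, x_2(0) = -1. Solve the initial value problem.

x_1(t) = -5e^(-2t) + 7e^(-5t), x_2(t) = -15e^(-2t) + 14e^(-5t)

Coefficient matrix A = [[-11, 3], [-18, 4]].
Characteristic polynomial det(A - λI) = λ^2 + 7λ + 10 = 0.
Eigenvalues λ = -5, -2.
For λ=-5: (A-λI) row 1 is [-6, 3], so an eigenvector is (1, 2).
For λ=-2: (A-λI) row 1 is [-9, 3], so an eigenvector is (1, 3).
General solution: c_1e^(-5t)(1,2) + c_2e^(-2t)(1,3).
Applying x_1(0)=2, x_2(0)=-1 gives c_1=7, c_2=-5.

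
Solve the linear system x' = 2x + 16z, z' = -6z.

x(t) = -2K_1e^(-6t) - K_2e^(2t), z(t) = K_1e^(-6t)

Coefficient matrix A = [[2, 16], [0, -6]].
Characteristic polynomial det(A - λI) = λ^2 + 4λ - 12 = 0.
Eigenvalues λ = -6, 2.
For λ=-6: (A-λI) row 1 is [8, 16], so an eigenvector is (-2, 1).
For λ=2: (A-λI) row 1 is [0, 16], so an eigenvector is (-1, 0).
General solution: K_1e^(-6t)(-2,1) + K_2e^(2t)(-1,0).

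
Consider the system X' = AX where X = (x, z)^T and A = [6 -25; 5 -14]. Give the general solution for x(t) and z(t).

Coefficient matrix A = [[6, -25], [5, -14]].
Characteristic polynomial det(A - λI) = λ^2 + 8λ + 41 = 0.
Eigenvalues λ = -4 ± 5i (complex conjugate pair).
For λ=-4+5i: an eigenvector is (1,0) - i(2,1) = (1 - 2i, 0 - i).
A real fundamental pair from Re and Im of e^((-4+5i)t)v: X_1 = e^(-4t)(cos(5t)·(1,0) + sin(5t)·(2,1)), X_2 = e^(-4t)(sin(5t)·(1,0) - cos(5t)·(2,1)).
General solution: K_1X_1 + K_2X_2.

x(t) = 2K_1e^(-4t)sin(5t) + K_1e^(-4t)cos(5t) + K_2e^(-4t)sin(5t) - 2K_2e^(-4t)cos(5t), z(t) = K_1e^(-4t)sin(5t) - K_2e^(-4t)cos(5t)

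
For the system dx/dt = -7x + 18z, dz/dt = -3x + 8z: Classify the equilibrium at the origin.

saddle

A = [[-7,18],[-3,8]]; det(A-λI) = λ^2 - λ - 2.
λ = 2, -1: opposite signs.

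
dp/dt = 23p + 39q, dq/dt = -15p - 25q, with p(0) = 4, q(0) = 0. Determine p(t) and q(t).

p(t) = 32e^(-t)sin(3t) + 4e^(-t)cos(3t), q(t) = -20e^(-t)sin(3t)

Coefficient matrix A = [[23, 39], [-15, -25]].
Characteristic polynomial det(A - λI) = λ^2 + 2λ + 10 = 0.
Eigenvalues λ = -1 ± 3i (complex conjugate pair).
For λ=-1+3i: an eigenvector is (-2,1) - i(-3,2) = (-2 + 3i, 1 - 2i).
A real fundamental pair from Re and Im of e^((-1+3i)t)v: X_1 = e^(-t)(cos(3t)·(-2,1) + sin(3t)·(-3,2)), X_2 = e^(-t)(sin(3t)·(-2,1) - cos(3t)·(-3,2)).
General solution: C_1X_1 + C_2X_2.
Applying p(0)=4, q(0)=0 gives C_1=-8, C_2=-4.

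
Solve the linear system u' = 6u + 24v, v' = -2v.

u(t) = c_1e^(6t) - 3c_2e^(-2t), v(t) = c_2e^(-2t)

Coefficient matrix A = [[6, 24], [0, -2]].
Characteristic polynomial det(A - λI) = λ^2 - 4λ - 12 = 0.
Eigenvalues λ = 6, -2.
For λ=6: (A-λI) row 1 is [0, 24], so an eigenvector is (1, 0).
For λ=-2: (A-λI) row 1 is [8, 24], so an eigenvector is (-3, 1).
General solution: c_1e^(6t)(1,0) + c_2e^(-2t)(-3,1).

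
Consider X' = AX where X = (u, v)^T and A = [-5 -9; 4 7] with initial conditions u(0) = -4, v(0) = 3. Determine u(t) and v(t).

Coefficient matrix A = [[-5, -9], [4, 7]].
Characteristic polynomial det(A - λI) = λ^2 - 2λ + 1 = 0.
Single eigenvalue λ = 1 with algebraic multiplicity 2.
Eigenvector v = (-3,2); generalized eigenvector w with (A-λI)w=v is (2,-1).
General solution: e^(t)[C_1·v + C_2·(t·v + w)].
Applying u(0)=-4, v(0)=3 gives C_1=2, C_2=1.

u(t) = -3te^(t) - 4e^(t), v(t) = 2te^(t) + 3e^(t)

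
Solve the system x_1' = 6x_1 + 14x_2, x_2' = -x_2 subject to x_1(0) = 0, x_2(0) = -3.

Coefficient matrix A = [[6, 14], [0, -1]].
Characteristic polynomial det(A - λI) = λ^2 - 5λ - 6 = 0.
Eigenvalues λ = 6, -1.
For λ=6: (A-λI) row 1 is [0, 14], so an eigenvector is (1, 0).
For λ=-1: (A-λI) row 1 is [7, 14], so an eigenvector is (-2, 1).
General solution: C_1e^(6t)(1,0) + C_2e^(-t)(-2,1).
Applying x_1(0)=0, x_2(0)=-3 gives C_1=-6, C_2=-3.

x_1(t) = -6e^(6t) + 6e^(-t), x_2(t) = -3e^(-t)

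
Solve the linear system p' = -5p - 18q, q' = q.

Coefficient matrix A = [[-5, -18], [0, 1]].
Characteristic polynomial det(A - λI) = λ^2 + 4λ - 5 = 0.
Eigenvalues λ = 1, -5.
For λ=1: (A-λI) row 1 is [-6, -18], so an eigenvector is (3, -1).
For λ=-5: (A-λI) row 1 is [0, -18], so an eigenvector is (1, 0).
General solution: C_1e^(t)(3,-1) + C_2e^(-5t)(1,0).

p(t) = 3C_1e^(t) + C_2e^(-5t), q(t) = -C_1e^(t)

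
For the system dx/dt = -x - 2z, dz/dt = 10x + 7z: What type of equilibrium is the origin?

unstable spiral

A = [[-1,-2],[10,7]]; det(A-λI) = λ^2 - 6λ + 13.
λ = 3 ± 2i: positive real part.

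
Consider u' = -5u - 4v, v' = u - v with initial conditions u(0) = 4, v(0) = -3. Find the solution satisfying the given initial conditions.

u(t) = 4te^(-3t) + 4e^(-3t), v(t) = -2te^(-3t) - 3e^(-3t)

Coefficient matrix A = [[-5, -4], [1, -1]].
Characteristic polynomial det(A - λI) = λ^2 + 6λ + 9 = 0.
Single eigenvalue λ = -3 with algebraic multiplicity 2.
Eigenvector v = (2,-1); generalized eigenvector w with (A-λI)w=v is (-1,0).
General solution: e^(-3t)[C_1·v + C_2·(t·v + w)].
Applying u(0)=4, v(0)=-3 gives C_1=3, C_2=2.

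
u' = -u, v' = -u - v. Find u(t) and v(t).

u(t) = -C_2e^(-t), v(t) = C_1e^(-t) + C_2te^(-t)

Coefficient matrix A = [[-1, 0], [-1, -1]].
Characteristic polynomial det(A - λI) = λ^2 + 2λ + 1 = 0.
Single eigenvalue λ = -1 with algebraic multiplicity 2.
Eigenvector v = (0,1); generalized eigenvector w with (A-λI)w=v is (-1,0).
General solution: e^(-t)[C_1·v + C_2·(t·v + w)].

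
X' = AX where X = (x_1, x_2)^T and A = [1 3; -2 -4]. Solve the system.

Coefficient matrix A = [[1, 3], [-2, -4]].
Characteristic polynomial det(A - λI) = λ^2 + 3λ + 2 = 0.
Eigenvalues λ = -2, -1.
For λ=-2: (A-λI) row 1 is [3, 3], so an eigenvector is (1, -1).
For λ=-1: (A-λI) row 1 is [2, 3], so an eigenvector is (-3, 2).
General solution: K_1e^(-2t)(1,-1) + K_2e^(-t)(-3,2).

x_1(t) = K_1e^(-2t) - 3K_2e^(-t), x_2(t) = -K_1e^(-2t) + 2K_2e^(-t)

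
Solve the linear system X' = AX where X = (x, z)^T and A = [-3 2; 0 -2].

Coefficient matrix A = [[-3, 2], [0, -2]].
Characteristic polynomial det(A - λI) = λ^2 + 5λ + 6 = 0.
Eigenvalues λ = -2, -3.
For λ=-2: (A-λI) row 1 is [-1, 2], so an eigenvector is (-2, -1).
For λ=-3: (A-λI) row 1 is [0, 2], so an eigenvector is (1, 0).
General solution: c_1e^(-2t)(-2,-1) + c_2e^(-3t)(1,0).

x(t) = -2c_1e^(-2t) + c_2e^(-3t), z(t) = -c_1e^(-2t)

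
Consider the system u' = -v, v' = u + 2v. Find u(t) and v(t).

Coefficient matrix A = [[0, -1], [1, 2]].
Characteristic polynomial det(A - λI) = λ^2 - 2λ + 1 = 0.
Single eigenvalue λ = 1 with algebraic multiplicity 2.
Eigenvector v = (1,-1); generalized eigenvector w with (A-λI)w=v is (-1,0).
General solution: e^(t)[K_1·v + K_2·(t·v + w)].

u(t) = K_1e^(t) + K_2te^(t) - K_2e^(t), v(t) = -K_1e^(t) - K_2te^(t)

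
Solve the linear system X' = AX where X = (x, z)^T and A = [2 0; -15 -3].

x(t) = -K_1e^(2t), z(t) = 3K_1e^(2t) - K_2e^(-3t)

Coefficient matrix A = [[2, 0], [-15, -3]].
Characteristic polynomial det(A - λI) = λ^2 + λ - 6 = 0.
Eigenvalues λ = 2, -3.
For λ=2: (A-λI) row 2 is [-15, -5], so an eigenvector is (-1, 3).
For λ=-3: (A-λI) row 1 is [5, 0], so an eigenvector is (0, -1).
General solution: K_1e^(2t)(-1,3) + K_2e^(-3t)(0,-1).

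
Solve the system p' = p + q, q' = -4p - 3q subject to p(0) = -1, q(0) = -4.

p(t) = -6te^(-t) - e^(-t), q(t) = 12te^(-t) - 4e^(-t)

Coefficient matrix A = [[1, 1], [-4, -3]].
Characteristic polynomial det(A - λI) = λ^2 + 2λ + 1 = 0.
Single eigenvalue λ = -1 with algebraic multiplicity 2.
Eigenvector v = (1,-2); generalized eigenvector w with (A-λI)w=v is (2,-3).
General solution: e^(-t)[C_1·v + C_2·(t·v + w)].
Applying p(0)=-1, q(0)=-4 gives C_1=11, C_2=-6.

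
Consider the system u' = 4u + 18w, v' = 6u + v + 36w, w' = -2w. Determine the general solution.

u(t) = C_1e^(4t) - 3C_3e^(-2t), v(t) = 2C_1e^(4t) + C_2e^(t) - 6C_3e^(-2t), w(t) = C_3e^(-2t)

Coefficient matrix A = [[4, 0, 18], [6, 1, 36], [0, 0, -2]].
det(A - λI) = 0 gives eigenvalues λ = 4, 1, -2.
For λ=4: eigenvector (1,2,0).
For λ=1: eigenvector (0,1,0).
For λ=-2: eigenvector (-3,-6,1).
General solution: C_1e^(4t)(1,2,0) + C_2e^(t)(0,1,0) + C_3e^(-2t)(-3,-6,1).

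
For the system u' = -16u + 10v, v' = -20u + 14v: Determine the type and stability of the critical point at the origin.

saddle

A = [[-16,10],[-20,14]]; det(A-λI) = λ^2 + 2λ - 24.
λ = 4, -6: opposite signs.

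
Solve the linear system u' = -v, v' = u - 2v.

u(t) = -K_1e^(-t) - K_2te^(-t) - 3K_2e^(-t), v(t) = -K_1e^(-t) - K_2te^(-t) - 2K_2e^(-t)

Coefficient matrix A = [[0, -1], [1, -2]].
Characteristic polynomial det(A - λI) = λ^2 + 2λ + 1 = 0.
Single eigenvalue λ = -1 with algebraic multiplicity 2.
Eigenvector v = (-1,-1); generalized eigenvector w with (A-λI)w=v is (-3,-2).
General solution: e^(-t)[K_1·v + K_2·(t·v + w)].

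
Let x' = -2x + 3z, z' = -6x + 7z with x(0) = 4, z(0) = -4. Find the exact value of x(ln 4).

-2000

A = [[-2,3],[-6,7]]; eigenvalues λ = 4, 1.
Eigenvectors: (1,2) for λ=4, (-1,-1) for λ=1.
From the initial condition, c_1 = -8, c_2 = -12.
x(ln 4) = (-8)(4^4)(1) + (-12)(4^1)(-1) = -2000.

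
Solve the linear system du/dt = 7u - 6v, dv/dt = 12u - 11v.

Coefficient matrix A = [[7, -6], [12, -11]].
Characteristic polynomial det(A - λI) = λ^2 + 4λ - 5 = 0.
Eigenvalues λ = -5, 1.
For λ=-5: (A-λI) row 1 is [12, -6], so an eigenvector is (1, 2).
For λ=1: (A-λI) row 1 is [6, -6], so an eigenvector is (-1, -1).
General solution: c_1e^(-5t)(1,2) + c_2e^(t)(-1,-1).

u(t) = c_1e^(-5t) - c_2e^(t), v(t) = 2c_1e^(-5t) - c_2e^(t)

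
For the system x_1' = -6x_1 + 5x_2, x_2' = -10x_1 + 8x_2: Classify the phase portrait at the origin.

A = [[-6,5],[-10,8]]; det(A-λI) = λ^2 - 2λ + 2.
λ = 1 ± i: positive real part.

unstable spiral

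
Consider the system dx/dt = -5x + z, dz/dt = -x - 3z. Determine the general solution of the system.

x(t) = -C_1e^(-4t) - C_2te^(-4t) - C_2e^(-4t), z(t) = -C_1e^(-4t) - C_2te^(-4t) - 2C_2e^(-4t)

Coefficient matrix A = [[-5, 1], [-1, -3]].
Characteristic polynomial det(A - λI) = λ^2 + 8λ + 16 = 0.
Single eigenvalue λ = -4 with algebraic multiplicity 2.
Eigenvector v = (-1,-1); generalized eigenvector w with (A-λI)w=v is (-1,-2).
General solution: e^(-4t)[C_1·v + C_2·(t·v + w)].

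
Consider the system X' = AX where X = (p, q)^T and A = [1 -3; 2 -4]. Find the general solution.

Coefficient matrix A = [[1, -3], [2, -4]].
Characteristic polynomial det(A - λI) = λ^2 + 3λ + 2 = 0.
Eigenvalues λ = -2, -1.
For λ=-2: (A-λI) row 1 is [3, -3], so an eigenvector is (1, 1).
For λ=-1: (A-λI) row 1 is [2, -3], so an eigenvector is (-3, -2).
General solution: K_1e^(-2t)(1,1) + K_2e^(-t)(-3,-2).

p(t) = K_1e^(-2t) - 3K_2e^(-t), q(t) = K_1e^(-2t) - 2K_2e^(-t)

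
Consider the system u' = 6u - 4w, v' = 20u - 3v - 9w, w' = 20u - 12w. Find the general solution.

Coefficient matrix A = [[6, 0, -4], [20, -3, -9], [20, 0, -12]].
det(A - λI) = 0 gives eigenvalues λ = -2, -3, -4.
For λ=-2: eigenvector (1,2,2).
For λ=-3: eigenvector (0,1,0).
For λ=-4: eigenvector (2,5,5).
General solution: K_1e^(-2t)(1,2,2) + K_2e^(-3t)(0,1,0) + K_3e^(-4t)(2,5,5).

u(t) = K_1e^(-2t) + 2K_3e^(-4t), v(t) = 2K_1e^(-2t) + K_2e^(-3t) + 5K_3e^(-4t), w(t) = 2K_1e^(-2t) + 5K_3e^(-4t)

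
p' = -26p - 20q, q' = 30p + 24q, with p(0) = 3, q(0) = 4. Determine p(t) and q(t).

p(t) = -14e^(4t) + 17e^(-6t), q(t) = 21e^(4t) - 17e^(-6t)

Coefficient matrix A = [[-26, -20], [30, 24]].
Characteristic polynomial det(A - λI) = λ^2 + 2λ - 24 = 0.
Eigenvalues λ = -6, 4.
For λ=-6: (A-λI) row 1 is [-20, -20], so an eigenvector is (-1, 1).
For λ=4: (A-λI) row 1 is [-30, -20], so an eigenvector is (2, -3).
General solution: C_1e^(-6t)(-1,1) + C_2e^(4t)(2,-3).
Applying p(0)=3, q(0)=4 gives C_1=-17, C_2=-7.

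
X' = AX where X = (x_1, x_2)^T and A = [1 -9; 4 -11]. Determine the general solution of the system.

x_1(t) = -3C_1e^(-5t) - 3C_2te^(-5t) + C_2e^(-5t), x_2(t) = -2C_1e^(-5t) - 2C_2te^(-5t) + C_2e^(-5t)

Coefficient matrix A = [[1, -9], [4, -11]].
Characteristic polynomial det(A - λI) = λ^2 + 10λ + 25 = 0.
Single eigenvalue λ = -5 with algebraic multiplicity 2.
Eigenvector v = (-3,-2); generalized eigenvector w with (A-λI)w=v is (1,1).
General solution: e^(-5t)[C_1·v + C_2·(t·v + w)].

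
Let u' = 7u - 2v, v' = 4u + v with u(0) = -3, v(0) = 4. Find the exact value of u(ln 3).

A = [[7,-2],[4,1]]; eigenvalues λ = 5, 3.
Eigenvectors: (-1,-1) for λ=5, (-1,-2) for λ=3.
From the initial condition, c_1 = 10, c_2 = -7.
u(ln 3) = (10)(3^5)(-1) + (-7)(3^3)(-1) = -2241.

-2241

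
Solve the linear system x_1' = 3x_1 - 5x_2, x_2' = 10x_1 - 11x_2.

Coefficient matrix A = [[3, -5], [10, -11]].
Characteristic polynomial det(A - λI) = λ^2 + 8λ + 17 = 0.
Eigenvalues λ = -4 ± i (complex conjugate pair).
For λ=-4+i: an eigenvector is (2,3) - i(-1,-1) = (2 + i, 3 + i).
A real fundamental pair from Re and Im of e^((-4+i)t)v: X_1 = e^(-4t)(cos(t)·(2,3) + sin(t)·(-1,-1)), X_2 = e^(-4t)(sin(t)·(2,3) - cos(t)·(-1,-1)).
General solution: K_1X_1 + K_2X_2.

x_1(t) = -K_1e^(-4t)sin(t) + 2K_1e^(-4t)cos(t) + 2K_2e^(-4t)sin(t) + K_2e^(-4t)cos(t), x_2(t) = -K_1e^(-4t)sin(t) + 3K_1e^(-4t)cos(t) + 3K_2e^(-4t)sin(t) + K_2e^(-4t)cos(t)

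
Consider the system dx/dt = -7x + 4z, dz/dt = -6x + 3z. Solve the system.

x(t) = -2K_1e^(-t) + K_2e^(-3t), z(t) = -3K_1e^(-t) + K_2e^(-3t)

Coefficient matrix A = [[-7, 4], [-6, 3]].
Characteristic polynomial det(A - λI) = λ^2 + 4λ + 3 = 0.
Eigenvalues λ = -1, -3.
For λ=-1: (A-λI) row 1 is [-6, 4], so an eigenvector is (-2, -3).
For λ=-3: (A-λI) row 1 is [-4, 4], so an eigenvector is (1, 1).
General solution: K_1e^(-t)(-2,-3) + K_2e^(-3t)(1,1).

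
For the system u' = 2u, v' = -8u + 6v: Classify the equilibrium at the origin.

unstable node

A = [[2,0],[-8,6]]; det(A-λI) = λ^2 - 8λ + 12.
λ = 2, 6: both positive.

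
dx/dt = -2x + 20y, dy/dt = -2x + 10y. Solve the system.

Coefficient matrix A = [[-2, 20], [-2, 10]].
Characteristic polynomial det(A - λI) = λ^2 - 8λ + 20 = 0.
Eigenvalues λ = 4 ± 2i (complex conjugate pair).
For λ=4+2i: an eigenvector is (-1,0) - i(3,1) = (-1 - 3i, 0 - i).
A real fundamental pair from Re and Im of e^((4+2i)t)v: X_1 = e^(4t)(cos(2t)·(-1,0) + sin(2t)·(3,1)), X_2 = e^(4t)(sin(2t)·(-1,0) - cos(2t)·(3,1)).
General solution: C_1X_1 + C_2X_2.

x(t) = 3C_1e^(4t)sin(2t) - C_1e^(4t)cos(2t) - C_2e^(4t)sin(2t) - 3C_2e^(4t)cos(2t), y(t) = C_1e^(4t)sin(2t) - C_2e^(4t)cos(2t)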